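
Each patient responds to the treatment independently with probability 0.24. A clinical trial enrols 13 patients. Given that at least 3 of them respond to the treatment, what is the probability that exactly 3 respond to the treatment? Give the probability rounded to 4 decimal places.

0.3994

X ~ Binomial(13, 0.24). Want P(X=3 | X≥3) = P(X=3) / P(X≥3).
P(X=3) = C(13,3)·0.24^3·0.76^10 = 0.254177
P(X≥3) = 1 − 0.028221 − 0.115856 − 0.219516 = 0.636407
Ratio = 0.254177 / 0.636407 = 0.399393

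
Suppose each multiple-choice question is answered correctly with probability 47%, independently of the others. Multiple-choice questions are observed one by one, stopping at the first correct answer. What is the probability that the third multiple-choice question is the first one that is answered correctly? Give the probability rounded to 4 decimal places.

0.1320

Geometric (trials to first success), p = 0.47.
P(Y = 3) = (1−p)^2 · p = 0.2809 · 0.47 = 0.132023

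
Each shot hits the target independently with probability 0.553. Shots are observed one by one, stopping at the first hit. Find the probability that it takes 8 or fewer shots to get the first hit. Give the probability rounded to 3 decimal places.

Y = number of shots to the first success; geometric, p = 0.553.
P(Y ≤ 8) = 1 − (1−p)^8 = 1 − 0.00159 = 0.99841

0.998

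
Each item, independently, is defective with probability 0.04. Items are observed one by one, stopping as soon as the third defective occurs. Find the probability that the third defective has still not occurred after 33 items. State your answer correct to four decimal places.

Needing more than 33 items ⇔ fewer than 3 successes in the first 33. With X ~ Binomial(33, 0.04), P(Y > 33) = P(X ≤ 2).
  k=0: C(33,0)·0.04^0·0.96^33 = 0.259986
  k=1: C(33,1)·0.04^1·0.96^32 = 0.357481
  k=2: C(33,2)·0.04^2·0.96^31 = 0.238321
P(X ≤ 2) = 0.855789

0.8558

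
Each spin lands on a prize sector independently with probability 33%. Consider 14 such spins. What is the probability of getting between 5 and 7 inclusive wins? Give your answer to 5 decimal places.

X ~ Binomial(14, 0.33); P(5 ≤ X ≤ 7) = Σ C(14,k) p^k (1−p)^(14−k) over k:
  k=5: C(14,5)·0.33^5·0.67^9 = 0.2131606
  k=6: C(14,6)·0.33^6·0.67^8 = 0.1574843
  k=7: C(14,7)·0.33^7·0.67^7 = 0.0886479
Total = 0.4592929

0.45929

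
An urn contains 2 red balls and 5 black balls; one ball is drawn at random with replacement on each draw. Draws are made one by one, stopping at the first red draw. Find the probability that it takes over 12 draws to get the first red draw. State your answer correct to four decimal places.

0.0176

Y = number of draws to the first success; geometric, p = 0.285714.
P(Y > 12) = P(first 12 all fail) = (1−p)^12 = 0.017639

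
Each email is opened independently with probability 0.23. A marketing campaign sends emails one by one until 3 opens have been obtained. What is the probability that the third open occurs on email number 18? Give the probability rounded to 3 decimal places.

0.033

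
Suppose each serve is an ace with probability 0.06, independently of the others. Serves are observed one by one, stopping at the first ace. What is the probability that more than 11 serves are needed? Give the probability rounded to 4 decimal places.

0.5063

Y = number of serves to the first success; geometric, p = 0.06.
P(Y > 11) = P(first 11 all fail) = (1−p)^11 = 0.506298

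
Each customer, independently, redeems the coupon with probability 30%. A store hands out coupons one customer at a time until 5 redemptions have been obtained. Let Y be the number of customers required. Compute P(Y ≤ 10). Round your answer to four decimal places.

Finishing within 10 customers ⇔ at least 5 successes in the first 10. With X ~ Binomial(10, 0.30), P(Y ≤ 10) = 1 − P(X ≤ 4).
  k=0: C(10,0)·0.30^0·0.70^10 = 0.028248
  k=1: C(10,1)·0.30^1·0.70^9 = 0.121061
  k=2: C(10,2)·0.30^2·0.70^8 = 0.233474
  k=3: C(10,3)·0.30^3·0.70^7 = 0.266828
  k=4: C(10,4)·0.30^4·0.70^6 = 0.200121
1 − 0.849732 = 0.150268

0.1503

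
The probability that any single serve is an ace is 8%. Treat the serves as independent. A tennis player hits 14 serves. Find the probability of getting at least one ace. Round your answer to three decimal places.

P(at least one) = 1 − P(none) = 1 − (1 − 0.08)^14
= 1 − 0.31119 = 0.68881

0.689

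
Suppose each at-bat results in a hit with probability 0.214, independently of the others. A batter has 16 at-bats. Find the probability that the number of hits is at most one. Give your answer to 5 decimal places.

0.11366

X ~ Binomial(16, 0.214); P(X ≤ 1) = Σ C(16,k) p^k (1−p)^(16−k) over k:
  k=0: C(16,0)·0.214^0·0.786^16 = 0.0212208
  k=1: C(16,1)·0.214^1·0.786^15 = 0.0924426
Total = 0.1136633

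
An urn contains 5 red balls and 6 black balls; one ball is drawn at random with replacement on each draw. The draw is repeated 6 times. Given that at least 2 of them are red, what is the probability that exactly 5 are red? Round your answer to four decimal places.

X ~ Binomial(6, 0.454545). Want P(X=5 | X≥2) = P(X=5) / P(X≥2).
P(X=5) = C(6,5)·0.454545^5·0.545455^1 = 0.063503
P(X≥2) = 1 − 0.026336 − 0.131680 = 0.841983
Ratio = 0.063503 / 0.841983 = 0.075421

0.0754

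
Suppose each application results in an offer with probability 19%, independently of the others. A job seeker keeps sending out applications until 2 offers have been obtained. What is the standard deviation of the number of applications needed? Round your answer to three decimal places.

6.699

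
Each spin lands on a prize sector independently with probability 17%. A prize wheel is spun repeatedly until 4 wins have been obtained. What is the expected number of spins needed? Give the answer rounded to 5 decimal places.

23.52941

Y = total spins until the fourth success; negative binomial with r=4, p=0.17.
E[Y] = r / p = 4 / 0.17 = 23.5294118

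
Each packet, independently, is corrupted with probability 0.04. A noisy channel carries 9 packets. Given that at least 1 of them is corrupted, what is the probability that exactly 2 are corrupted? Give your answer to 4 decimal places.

0.1408

X ~ Binomial(9, 0.04). Want P(X=2 | X≥1) = P(X=2) / P(X≥1).
P(X=2) = C(9,2)·0.04^2·0.96^7 = 0.043283
P(X≥1) = 1 − 0.692534 = 0.307466
Ratio = 0.043283 / 0.307466 = 0.140775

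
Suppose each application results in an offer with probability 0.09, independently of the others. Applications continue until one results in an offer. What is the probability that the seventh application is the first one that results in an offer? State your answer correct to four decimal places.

Geometric (trials to first success), p = 0.09.
P(Y = 7) = (1−p)^6 · p = 0.56787 · 0.09 = 0.051108

0.0511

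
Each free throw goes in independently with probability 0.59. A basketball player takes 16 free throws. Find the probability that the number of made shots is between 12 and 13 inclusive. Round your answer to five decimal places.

X ~ Binomial(16, 0.59); P(12 ≤ X ≤ 13) = Σ C(16,k) p^k (1−p)^(16−k) over k:
  k=12: C(16,12)·0.59^12·0.41^4 = 0.0915021
  k=13: C(16,13)·0.59^13·0.41^3 = 0.0405150
Total = 0.1320171

0.13202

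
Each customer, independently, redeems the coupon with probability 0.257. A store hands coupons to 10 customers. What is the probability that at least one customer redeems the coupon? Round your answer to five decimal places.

0.94873

P(at least one) = 1 − P(none) = 1 − (1 − 0.257)^10
= 1 − 0.0512729 = 0.9487271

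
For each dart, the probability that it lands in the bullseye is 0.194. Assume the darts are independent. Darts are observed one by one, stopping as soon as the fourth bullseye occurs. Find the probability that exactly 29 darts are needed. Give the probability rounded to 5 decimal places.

0.02113

Y = trial on which the fourth success occurs; negative binomial, r=4, p=0.194.
P(Y=29) = C(28,3) · p^4 · (1−p)^25
= 3276 · 0.0014165 · 0.0045538 = 0.0211313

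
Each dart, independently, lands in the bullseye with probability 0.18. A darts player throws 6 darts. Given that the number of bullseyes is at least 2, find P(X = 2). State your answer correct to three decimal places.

0.743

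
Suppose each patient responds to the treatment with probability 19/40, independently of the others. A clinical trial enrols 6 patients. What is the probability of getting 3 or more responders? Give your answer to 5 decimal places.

0.60828

X ~ Binomial(6, 0.475); P(X ≥ 3) = Σ C(6,k) p^k (1−p)^(6−k) over k:
  k=3: C(6,3)·0.475^3·0.525^3 = 0.3101621
  k=4: C(6,4)·0.475^4·0.525^2 = 0.2104671
  k=5: C(6,5)·0.475^5·0.525^1 = 0.0761691
  k=6: C(6,6)·0.475^6·0.525^0 = 0.0114858
Total = 0.6082841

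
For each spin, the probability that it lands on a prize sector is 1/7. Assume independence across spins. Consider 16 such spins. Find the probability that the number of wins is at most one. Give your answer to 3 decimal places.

X ~ Binomial(16, 0.142857); P(X ≤ 1) = Σ C(16,k) p^k (1−p)^(16−k) over k:
  k=0: C(16,0)·0.142857^0·0.857143^16 = 0.08489
  k=1: C(16,1)·0.142857^1·0.857143^15 = 0.22637
Total = 0.31126

0.311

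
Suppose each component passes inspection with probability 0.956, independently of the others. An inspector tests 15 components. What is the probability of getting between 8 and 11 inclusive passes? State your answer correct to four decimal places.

X ~ Binomial(15, 0.956); P(8 ≤ X ≤ 11) = Σ C(15,k) p^k (1−p)^(15−k) over k:
  k=8: C(15,8)·0.956^8·0.044^7 = 0.000001
  k=9: C(15,9)·0.956^9·0.044^6 = 0.000024
  k=10: C(15,10)·0.956^10·0.044^5 = 0.000316
  k=11: C(15,11)·0.956^11·0.044^4 = 0.003119
Total = 0.003460

0.0035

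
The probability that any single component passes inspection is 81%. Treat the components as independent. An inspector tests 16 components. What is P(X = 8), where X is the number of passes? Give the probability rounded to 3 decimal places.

0.004

X ~ Binomial(n=16, p=0.81).
P(X=8) = C(16,8) · p^8 · (1−p)^8
= 12870 · 0.1853 · 1.6984e-06 = 0.00405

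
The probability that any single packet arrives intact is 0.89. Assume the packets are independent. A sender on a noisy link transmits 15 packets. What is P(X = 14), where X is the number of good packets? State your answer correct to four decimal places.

X ~ Binomial(n=15, p=0.89).
P(X=14) = C(15,14) · p^14 · (1−p)^1
= 15 · 0.19564 · 0.11 = 0.322808

0.3228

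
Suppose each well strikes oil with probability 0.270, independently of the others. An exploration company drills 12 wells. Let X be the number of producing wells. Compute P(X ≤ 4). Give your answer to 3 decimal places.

X ~ Binomial(12, 0.27); P(X ≤ 4) = Σ C(12,k) p^k (1−p)^(12−k) over k:
  k=0: C(12,0)·0.27^0·0.73^12 = 0.02290
  k=1: C(12,1)·0.27^1·0.73^11 = 0.10165
  k=2: C(12,2)·0.27^2·0.73^10 = 0.20678
  k=3: C(12,3)·0.27^3·0.73^9 = 0.25493
  k=4: C(12,4)·0.27^4·0.73^8 = 0.21215
Total = 0.79840

0.798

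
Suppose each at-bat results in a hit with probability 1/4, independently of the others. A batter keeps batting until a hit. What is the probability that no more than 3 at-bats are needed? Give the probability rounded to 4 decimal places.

Y = number of at-bats to the first success; geometric, p = 0.25.
P(Y ≤ 3) = 1 − (1−p)^3 = 1 − 0.421875 = 0.578125

0.5781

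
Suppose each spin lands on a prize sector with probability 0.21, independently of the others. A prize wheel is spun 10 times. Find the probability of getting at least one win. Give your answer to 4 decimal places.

0.9053

P(at least one) = 1 − P(none) = 1 − (1 − 0.21)^10
= 1 − 0.094683 = 0.905317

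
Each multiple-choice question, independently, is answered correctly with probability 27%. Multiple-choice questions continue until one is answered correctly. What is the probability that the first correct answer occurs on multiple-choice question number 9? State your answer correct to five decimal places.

0.02177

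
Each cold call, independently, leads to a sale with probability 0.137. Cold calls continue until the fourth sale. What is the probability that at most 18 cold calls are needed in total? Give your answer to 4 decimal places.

0.2261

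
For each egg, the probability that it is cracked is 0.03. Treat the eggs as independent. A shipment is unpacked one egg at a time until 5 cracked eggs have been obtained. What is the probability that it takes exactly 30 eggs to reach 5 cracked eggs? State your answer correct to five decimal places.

Y = trial on which the fifth success occurs; negative binomial, r=5, p=0.03.
P(Y=30) = C(29,4) · p^5 · (1−p)^25
= 23751 · 2.43e-08 · 0.46697 = 0.0002695

0.00027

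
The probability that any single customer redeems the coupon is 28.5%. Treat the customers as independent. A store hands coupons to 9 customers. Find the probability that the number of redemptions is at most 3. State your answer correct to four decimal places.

X ~ Binomial(9, 0.285); P(X ≤ 3) = Σ C(9,k) p^k (1−p)^(9−k) over k:
  k=0: C(9,0)·0.285^0·0.715^9 = 0.048838
  k=1: C(9,1)·0.285^1·0.715^8 = 0.175201
  k=2: C(9,2)·0.285^2·0.715^7 = 0.279341
  k=3: C(9,3)·0.285^3·0.715^6 = 0.259807
Total = 0.763186

0.7632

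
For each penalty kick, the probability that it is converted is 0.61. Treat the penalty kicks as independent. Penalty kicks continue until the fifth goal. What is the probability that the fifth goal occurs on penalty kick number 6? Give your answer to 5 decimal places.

Y = trial on which the fifth success occurs; negative binomial, r=5, p=0.61.
P(Y=6) = C(5,4) · p^5 · (1−p)^1
= 5 · 0.08446 · 0.39 = 0.1646963

0.16470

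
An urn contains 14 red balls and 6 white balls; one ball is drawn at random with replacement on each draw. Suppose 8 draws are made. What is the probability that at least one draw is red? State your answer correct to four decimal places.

0.9999

P(at least one) = 1 − P(none) = 1 − (1 − 0.70)^8
= 1 − 0.000066 = 0.999934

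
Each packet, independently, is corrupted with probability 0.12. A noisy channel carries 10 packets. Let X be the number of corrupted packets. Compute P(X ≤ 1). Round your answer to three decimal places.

0.658

X ~ Binomial(10, 0.12); P(X ≤ 1) = Σ C(10,k) p^k (1−p)^(10−k) over k:
  k=0: C(10,0)·0.12^0·0.88^10 = 0.27850
  k=1: C(10,1)·0.12^1·0.88^9 = 0.37977
Total = 0.65828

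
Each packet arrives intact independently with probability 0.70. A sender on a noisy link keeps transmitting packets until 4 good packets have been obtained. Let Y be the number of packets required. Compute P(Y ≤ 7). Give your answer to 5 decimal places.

0.87396

Finishing within 7 packets ⇔ at least 4 successes in the first 7. With X ~ Binomial(7, 0.70), P(Y ≤ 7) = 1 − P(X ≤ 3).
  k=0: C(7,0)·0.70^0·0.30^7 = 0.0002187
  k=1: C(7,1)·0.70^1·0.30^6 = 0.0035721
  k=2: C(7,2)·0.70^2·0.30^5 = 0.0250047
  k=3: C(7,3)·0.70^3·0.30^4 = 0.0972405
1 − 0.1260360 = 0.8739640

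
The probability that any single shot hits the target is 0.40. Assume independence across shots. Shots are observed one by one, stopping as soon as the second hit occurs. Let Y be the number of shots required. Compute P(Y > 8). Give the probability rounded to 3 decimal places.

0.106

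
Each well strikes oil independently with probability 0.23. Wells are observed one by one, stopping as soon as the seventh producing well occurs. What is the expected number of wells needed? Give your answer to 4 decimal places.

Y = total wells until the seventh success; negative binomial with r=7, p=0.23.
E[Y] = r / p = 7 / 0.23 = 30.434783

30.4348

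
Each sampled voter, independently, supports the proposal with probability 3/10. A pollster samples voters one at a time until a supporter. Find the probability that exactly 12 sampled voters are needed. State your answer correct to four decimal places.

Geometric (trials to first success), p = 0.30.
P(Y = 12) = (1−p)^11 · p = 0.019773 · 0.30 = 0.005932

0.0059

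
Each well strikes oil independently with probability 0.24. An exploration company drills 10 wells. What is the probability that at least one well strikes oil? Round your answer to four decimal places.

P(at least one) = 1 − P(none) = 1 − (1 − 0.24)^10
= 1 − 0.064289 = 0.935711

0.9357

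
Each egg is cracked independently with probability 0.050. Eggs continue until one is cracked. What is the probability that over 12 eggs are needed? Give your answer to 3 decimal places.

0.540

Y = number of eggs to the first success; geometric, p = 0.05.
P(Y > 12) = P(first 12 all fail) = (1−p)^12 = 0.54036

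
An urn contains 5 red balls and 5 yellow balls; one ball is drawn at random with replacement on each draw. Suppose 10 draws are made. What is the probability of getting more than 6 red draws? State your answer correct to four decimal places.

X ~ Binomial(10, 0.50); P(X ≥ 7) = Σ C(10,k) p^k (1−p)^(10−k) over k:
  k=7: C(10,7)·0.50^7·0.50^3 = 0.117188
  k=8: C(10,8)·0.50^8·0.50^2 = 0.043945
  k=9: C(10,9)·0.50^9·0.50^1 = 0.009766
  k=10: C(10,10)·0.50^10·0.50^0 = 0.000977
Total = 0.171875

0.1719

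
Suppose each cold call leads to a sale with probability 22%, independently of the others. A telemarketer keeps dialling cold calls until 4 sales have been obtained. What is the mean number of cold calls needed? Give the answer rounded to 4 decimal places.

18.1818

Y = total cold calls until the fourth success; negative binomial with r=4, p=0.22.
E[Y] = r / p = 4 / 0.22 = 18.181818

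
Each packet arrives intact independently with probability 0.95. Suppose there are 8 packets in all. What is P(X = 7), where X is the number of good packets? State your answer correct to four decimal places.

X ~ Binomial(n=8, p=0.95).
P(X=7) = C(8,7) · p^7 · (1−p)^1
= 8 · 0.69834 · 0.05 = 0.279335

0.2793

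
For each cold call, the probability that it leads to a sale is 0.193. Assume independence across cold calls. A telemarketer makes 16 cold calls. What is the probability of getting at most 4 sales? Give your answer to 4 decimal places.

X ~ Binomial(16, 0.193); P(X ≤ 4) = Σ C(16,k) p^k (1−p)^(16−k) over k:
  k=0: C(16,0)·0.193^0·0.807^16 = 0.032358
  k=1: C(16,1)·0.193^1·0.807^15 = 0.123817
  k=2: C(16,2)·0.193^2·0.807^14 = 0.222088
  k=3: C(16,3)·0.193^3·0.807^13 = 0.247865
  k=4: C(16,4)·0.193^4·0.807^12 = 0.192656
Total = 0.818784

0.8188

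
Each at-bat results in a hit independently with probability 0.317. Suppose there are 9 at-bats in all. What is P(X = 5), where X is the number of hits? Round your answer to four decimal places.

X ~ Binomial(n=9, p=0.317).
P(X=5) = C(9,5) · p^5 · (1−p)^4
= 126 · 0.0032011 · 0.21761 = 0.087771

0.0878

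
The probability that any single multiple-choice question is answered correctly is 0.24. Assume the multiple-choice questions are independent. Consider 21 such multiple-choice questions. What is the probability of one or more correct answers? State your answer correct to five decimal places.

0.99686

P(at least one) = 1 − P(none) = 1 − (1 − 0.24)^21
= 1 − 0.0031411 = 0.9968589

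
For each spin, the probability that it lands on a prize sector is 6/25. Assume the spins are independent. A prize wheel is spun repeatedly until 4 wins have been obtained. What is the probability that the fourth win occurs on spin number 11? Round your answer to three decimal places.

0.058

Y = trial on which the fourth success occurs; negative binomial, r=4, p=0.24.
P(Y=11) = C(10,3) · p^4 · (1−p)^7
= 120 · 0.0033178 · 0.14645 = 0.05831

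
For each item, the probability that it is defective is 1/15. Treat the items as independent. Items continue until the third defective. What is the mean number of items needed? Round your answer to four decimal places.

45.0000

Y = total items until the third success; negative binomial with r=3, p=0.066667.
E[Y] = r / p = 3 / 0.066667 = 45.000000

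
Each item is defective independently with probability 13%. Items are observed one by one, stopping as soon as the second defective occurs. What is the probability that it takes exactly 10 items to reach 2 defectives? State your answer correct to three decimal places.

Y = trial on which the second success occurs; negative binomial, r=2, p=0.13.
P(Y=10) = C(9,1) · p^2 · (1−p)^8
= 9 · 0.0169 · 0.32821 = 0.04992

0.050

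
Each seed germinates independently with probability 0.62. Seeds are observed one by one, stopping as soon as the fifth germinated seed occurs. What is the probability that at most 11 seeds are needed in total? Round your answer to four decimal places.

Finishing within 11 seeds ⇔ at least 5 successes in the first 11. With X ~ Binomial(11, 0.62), P(Y ≤ 11) = 1 − P(X ≤ 4).
  k=0: C(11,0)·0.62^0·0.38^11 = 0.000024
  k=1: C(11,1)·0.62^1·0.38^10 = 0.000428
  k=2: C(11,2)·0.62^2·0.38^9 = 0.003493
  k=3: C(11,3)·0.62^3·0.38^8 = 0.017097
  k=4: C(11,4)·0.62^4·0.38^7 = 0.055791
1 − 0.076834 = 0.923166

0.9232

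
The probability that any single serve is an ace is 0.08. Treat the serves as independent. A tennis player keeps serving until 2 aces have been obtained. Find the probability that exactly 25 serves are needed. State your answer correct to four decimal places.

0.0226

Y = trial on which the second success occurs; negative binomial, r=2, p=0.08.
P(Y=25) = C(24,1) · p^2 · (1−p)^23
= 24 · 0.0064 · 0.14693 = 0.022569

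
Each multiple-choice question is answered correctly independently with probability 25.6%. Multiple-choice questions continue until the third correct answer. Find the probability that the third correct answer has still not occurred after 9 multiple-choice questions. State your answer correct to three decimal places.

Needing more than 9 multiple-choice questions ⇔ fewer than 3 successes in the first 9. With X ~ Binomial(9, 0.256), P(Y > 9) = P(X ≤ 2).
  k=0: C(9,0)·0.256^0·0.744^9 = 0.06985
  k=1: C(9,1)·0.256^1·0.744^8 = 0.21630
  k=2: C(9,2)·0.256^2·0.744^7 = 0.29771
P(X ≤ 2) = 0.58386

0.584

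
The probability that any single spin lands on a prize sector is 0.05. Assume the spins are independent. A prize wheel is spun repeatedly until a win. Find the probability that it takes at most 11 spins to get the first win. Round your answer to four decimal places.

Y = number of spins to the first success; geometric, p = 0.05.
P(Y ≤ 11) = 1 − (1−p)^11 = 1 − 0.568800 = 0.431200

0.4312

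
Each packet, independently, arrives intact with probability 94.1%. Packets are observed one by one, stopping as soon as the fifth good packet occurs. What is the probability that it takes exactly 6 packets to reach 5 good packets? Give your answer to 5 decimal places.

Y = trial on which the fifth success occurs; negative binomial, r=5, p=0.941.
P(Y=6) = C(5,4) · p^5 · (1−p)^1
= 5 · 0.73782 · 0.059 = 0.2176557

0.21766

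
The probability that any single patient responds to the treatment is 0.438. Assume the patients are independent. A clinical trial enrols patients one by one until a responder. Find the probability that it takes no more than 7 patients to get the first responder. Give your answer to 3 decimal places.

0.982

Y = number of patients to the first success; geometric, p = 0.438.
P(Y ≤ 7) = 1 − (1−p)^7 = 1 − 0.01771 = 0.98229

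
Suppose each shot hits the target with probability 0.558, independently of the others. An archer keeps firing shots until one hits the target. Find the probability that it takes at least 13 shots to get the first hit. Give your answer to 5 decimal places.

Y = number of shots to the first success; geometric, p = 0.558.
P(Y > 12) = P(first 12 all fail) = (1−p)^12 = 0.0000556

0.00006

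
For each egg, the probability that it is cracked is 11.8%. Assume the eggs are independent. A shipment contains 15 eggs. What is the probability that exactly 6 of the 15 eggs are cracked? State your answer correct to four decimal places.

0.0044

X ~ Binomial(n=15, p=0.118).
P(X=6) = C(15,6) · p^6 · (1−p)^9
= 5005 · 2.6996e-06 · 0.32301 = 0.004364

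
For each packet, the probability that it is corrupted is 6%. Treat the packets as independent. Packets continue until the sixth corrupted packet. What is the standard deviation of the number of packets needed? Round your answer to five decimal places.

Y = total packets until the sixth success; negative binomial with r=6, p=0.06.
SD(Y) = √[r(1−p)/p²] = √(1566.6666667) = 39.5811403

39.58114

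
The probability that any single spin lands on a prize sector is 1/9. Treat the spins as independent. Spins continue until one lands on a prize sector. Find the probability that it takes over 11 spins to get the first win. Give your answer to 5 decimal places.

Y = number of spins to the first success; geometric, p = 0.111111.
P(Y > 11) = P(first 11 all fail) = (1−p)^11 = 0.2737299

0.27373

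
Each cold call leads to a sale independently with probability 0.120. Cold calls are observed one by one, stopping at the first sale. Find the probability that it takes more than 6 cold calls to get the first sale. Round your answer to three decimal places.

Y = number of cold calls to the first success; geometric, p = 0.12.
P(Y > 6) = P(first 6 all fail) = (1−p)^6 = 0.46440

0.464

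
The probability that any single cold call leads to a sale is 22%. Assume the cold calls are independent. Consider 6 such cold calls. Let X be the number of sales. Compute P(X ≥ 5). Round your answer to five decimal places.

X ~ Binomial(6, 0.22); P(X ≥ 5) = Σ C(6,k) p^k (1−p)^(6−k) over k:
  k=5: C(6,5)·0.22^5·0.78^1 = 0.0024119
  k=6: C(6,6)·0.22^6·0.78^0 = 0.0001134
Total = 0.0025253

0.00253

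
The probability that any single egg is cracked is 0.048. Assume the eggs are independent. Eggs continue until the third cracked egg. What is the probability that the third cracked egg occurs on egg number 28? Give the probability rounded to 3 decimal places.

0.011

Y = trial on which the third success occurs; negative binomial, r=3, p=0.048.
P(Y=28) = C(27,2) · p^3 · (1−p)^25
= 351 · 0.00011059 · 0.29236 = 0.01135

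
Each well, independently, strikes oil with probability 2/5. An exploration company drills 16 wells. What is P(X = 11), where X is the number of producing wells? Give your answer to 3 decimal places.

X ~ Binomial(n=16, p=0.40).
P(X=11) = C(16,11) · p^11 · (1−p)^5
= 4368 · 4.1943e-05 · 0.07776 = 0.01425

0.014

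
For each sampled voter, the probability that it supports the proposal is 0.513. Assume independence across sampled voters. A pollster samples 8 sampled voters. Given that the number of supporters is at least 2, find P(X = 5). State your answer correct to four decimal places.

X ~ Binomial(8, 0.513). Want P(X=5 | X≥2) = P(X=5) / P(X≥2).
P(X=5) = C(8,5)·0.513^5·0.487^3 = 0.229806
P(X≥2) = 1 − 0.003164 − 0.026663 = 0.970173
Ratio = 0.229806 / 0.970173 = 0.236871

0.2369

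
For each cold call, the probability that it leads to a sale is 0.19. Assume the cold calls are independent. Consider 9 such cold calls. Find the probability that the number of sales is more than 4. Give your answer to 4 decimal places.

0.0158

X ~ Binomial(9, 0.19); P(X ≥ 5) = Σ C(9,k) p^k (1−p)^(9−k) over k:
  k=5: C(9,5)·0.19^5·0.81^4 = 0.013430
  k=6: C(9,6)·0.19^6·0.81^3 = 0.002100
  k=7: C(9,7)·0.19^7·0.81^2 = 0.000211
  k=8: C(9,8)·0.19^8·0.81^1 = 0.000012
  k=9: C(9,9)·0.19^9·0.81^0 = 0.000000
Total = 0.015754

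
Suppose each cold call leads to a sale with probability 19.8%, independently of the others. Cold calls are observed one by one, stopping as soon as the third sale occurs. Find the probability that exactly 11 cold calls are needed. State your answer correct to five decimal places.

0.05979

Y = trial on which the third success occurs; negative binomial, r=3, p=0.198.
P(Y=11) = C(10,2) · p^3 · (1−p)^8
= 45 · 0.0077624 · 0.17116 = 0.0597865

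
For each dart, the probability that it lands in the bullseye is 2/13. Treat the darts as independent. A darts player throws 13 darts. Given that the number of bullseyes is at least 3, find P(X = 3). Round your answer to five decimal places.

0.60720

X ~ Binomial(13, 0.153846). Want P(X=3 | X≥3) = P(X=3) / P(X≥3).
P(X=3) = C(13,3)·0.153846^3·0.846154^10 = 0.1959383
P(X≥3) = 1 − 0.1139833 − 0.2694151 − 0.2939074 = 0.3226941
Ratio = 0.1959383 / 0.3226941 = 0.6071951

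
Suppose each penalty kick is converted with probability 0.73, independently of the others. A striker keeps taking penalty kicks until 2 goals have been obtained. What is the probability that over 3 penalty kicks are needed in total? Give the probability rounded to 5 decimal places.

Needing more than 3 penalty kicks ⇔ fewer than 2 successes in the first 3. With X ~ Binomial(3, 0.73), P(Y > 3) = P(X ≤ 1).
  k=0: C(3,0)·0.73^0·0.27^3 = 0.0196830
  k=1: C(3,1)·0.73^1·0.27^2 = 0.1596510
P(X ≤ 1) = 0.1793340

0.17933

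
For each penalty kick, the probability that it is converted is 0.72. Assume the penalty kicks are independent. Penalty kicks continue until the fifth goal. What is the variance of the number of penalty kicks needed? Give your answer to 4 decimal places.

2.7006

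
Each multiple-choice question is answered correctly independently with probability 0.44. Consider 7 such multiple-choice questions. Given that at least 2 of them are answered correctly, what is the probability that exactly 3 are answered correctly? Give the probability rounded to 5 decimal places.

X ~ Binomial(7, 0.44). Want P(X=3 | X≥2) = P(X=3) / P(X≥2).
P(X=3) = C(7,3)·0.44^3·0.56^4 = 0.2932096
P(X≥2) = 1 − 0.0172709 − 0.0949902 = 0.8877388
Ratio = 0.2932096 / 0.8877388 = 0.3302881

0.33029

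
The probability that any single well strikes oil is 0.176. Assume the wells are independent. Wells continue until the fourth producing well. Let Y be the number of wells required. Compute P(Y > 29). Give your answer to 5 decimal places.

0.22362

Needing more than 29 wells ⇔ fewer than 4 successes in the first 29. With X ~ Binomial(29, 0.176), P(Y > 29) = P(X ≤ 3).
  k=0: C(29,0)·0.176^0·0.824^29 = 0.0036466
  k=1: C(29,1)·0.176^1·0.824^28 = 0.0225877
  k=2: C(29,2)·0.176^2·0.824^27 = 0.0675439
  k=3: C(29,3)·0.176^3·0.824^26 = 0.1298417
P(X ≤ 3) = 0.2236199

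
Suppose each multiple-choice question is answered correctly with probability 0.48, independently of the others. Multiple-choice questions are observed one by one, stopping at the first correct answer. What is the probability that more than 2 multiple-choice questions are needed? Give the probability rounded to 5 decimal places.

0.27040

Y = number of multiple-choice questions to the first success; geometric, p = 0.48.
P(Y > 2) = P(first 2 all fail) = (1−p)^2 = 0.2704000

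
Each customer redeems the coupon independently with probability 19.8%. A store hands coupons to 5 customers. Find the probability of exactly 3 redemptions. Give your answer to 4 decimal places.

X ~ Binomial(n=5, p=0.198).
P(X=3) = C(5,3) · p^3 · (1−p)^2
= 10 · 0.0077624 · 0.6432 = 0.049928

0.0499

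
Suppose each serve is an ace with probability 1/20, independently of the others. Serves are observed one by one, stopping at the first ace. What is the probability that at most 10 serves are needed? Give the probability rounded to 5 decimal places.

Y = number of serves to the first success; geometric, p = 0.05.
P(Y ≤ 10) = 1 − (1−p)^10 = 1 − 0.5987369 = 0.4012631

0.40126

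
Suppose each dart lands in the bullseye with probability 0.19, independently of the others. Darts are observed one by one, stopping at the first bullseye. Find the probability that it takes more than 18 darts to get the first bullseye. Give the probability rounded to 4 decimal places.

Y = number of darts to the first success; geometric, p = 0.19.
P(Y > 18) = P(first 18 all fail) = (1−p)^18 = 0.022528

0.0225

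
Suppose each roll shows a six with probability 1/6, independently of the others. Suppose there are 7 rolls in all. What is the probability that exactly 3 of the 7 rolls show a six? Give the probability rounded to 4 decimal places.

X ~ Binomial(n=7, p=0.166667).
P(X=3) = C(7,3) · p^3 · (1−p)^4
= 35 · 0.0046296 · 0.48225 = 0.078143

0.0781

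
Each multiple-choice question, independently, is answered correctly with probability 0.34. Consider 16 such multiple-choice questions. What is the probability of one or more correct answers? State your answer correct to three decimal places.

0.999

P(at least one) = 1 − P(none) = 1 − (1 − 0.34)^16
= 1 − 0.00130 = 0.99870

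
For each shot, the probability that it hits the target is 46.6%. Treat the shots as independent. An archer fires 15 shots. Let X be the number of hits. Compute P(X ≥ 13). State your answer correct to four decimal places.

X ~ Binomial(15, 0.466); P(X ≥ 13) = Σ C(15,k) p^k (1−p)^(15−k) over k:
  k=13: C(15,13)·0.466^13·0.534^2 = 0.001463
  k=14: C(15,14)·0.466^14·0.534^1 = 0.000182
  k=15: C(15,15)·0.466^15·0.534^0 = 0.000011
Total = 0.001656

0.0017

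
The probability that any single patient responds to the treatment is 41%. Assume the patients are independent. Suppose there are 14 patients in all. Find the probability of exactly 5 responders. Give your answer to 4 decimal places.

0.2009

X ~ Binomial(n=14, p=0.41).
P(X=5) = C(14,5) · p^5 · (1−p)^9
= 2002 · 0.011586 · 0.008663 = 0.200933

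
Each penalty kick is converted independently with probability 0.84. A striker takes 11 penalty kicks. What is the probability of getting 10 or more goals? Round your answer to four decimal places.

X ~ Binomial(11, 0.84); P(X ≥ 10) = Σ C(11,k) p^k (1−p)^(11−k) over k:
  k=10: C(11,10)·0.84^10·0.16^1 = 0.307826
  k=11: C(11,11)·0.84^11·0.16^0 = 0.146917
Total = 0.454743

0.4547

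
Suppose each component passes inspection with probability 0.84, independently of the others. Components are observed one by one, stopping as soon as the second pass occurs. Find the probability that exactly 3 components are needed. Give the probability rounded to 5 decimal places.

0.22579

Y = trial on which the second success occurs; negative binomial, r=2, p=0.84.
P(Y=3) = C(2,1) · p^2 · (1−p)^1
= 2 · 0.7056 · 0.16 = 0.2257920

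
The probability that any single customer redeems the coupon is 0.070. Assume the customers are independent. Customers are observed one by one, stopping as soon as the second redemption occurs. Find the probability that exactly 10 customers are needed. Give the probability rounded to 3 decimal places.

Y = trial on which the second success occurs; negative binomial, r=2, p=0.07.
P(Y=10) = C(9,1) · p^2 · (1−p)^8
= 9 · 0.0049 · 0.55958 = 0.02468

0.025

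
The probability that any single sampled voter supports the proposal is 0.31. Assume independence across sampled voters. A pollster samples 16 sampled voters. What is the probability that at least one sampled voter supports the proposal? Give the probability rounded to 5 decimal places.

0.99736

P(at least one) = 1 − P(none) = 1 − (1 − 0.31)^16
= 1 − 0.0026399 = 0.9973601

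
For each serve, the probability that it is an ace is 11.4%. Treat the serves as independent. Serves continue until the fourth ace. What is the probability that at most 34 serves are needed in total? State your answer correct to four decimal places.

Finishing within 34 serves ⇔ at least 4 successes in the first 34. With X ~ Binomial(34, 0.114), P(Y ≤ 34) = 1 − P(X ≤ 3).
  k=0: C(34,0)·0.114^0·0.886^34 = 0.016321
  k=1: C(34,1)·0.114^1·0.886^33 = 0.071400
  k=2: C(34,2)·0.114^2·0.886^32 = 0.151583
  k=3: C(34,3)·0.114^3·0.886^31 = 0.208042
1 − 0.447346 = 0.552654

0.5527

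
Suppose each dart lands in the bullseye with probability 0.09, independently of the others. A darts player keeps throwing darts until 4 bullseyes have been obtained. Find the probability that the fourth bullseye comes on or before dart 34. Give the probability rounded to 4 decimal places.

Finishing within 34 darts ⇔ at least 4 successes in the first 34. With X ~ Binomial(34, 0.09), P(Y ≤ 34) = 1 − P(X ≤ 3).
  k=0: C(34,0)·0.09^0·0.91^34 = 0.040496
  k=1: C(34,1)·0.09^1·0.91^33 = 0.136172
  k=2: C(34,2)·0.09^2·0.91^32 = 0.222215
  k=3: C(34,3)·0.09^3·0.91^31 = 0.234424
1 − 0.633306 = 0.366694

0.3667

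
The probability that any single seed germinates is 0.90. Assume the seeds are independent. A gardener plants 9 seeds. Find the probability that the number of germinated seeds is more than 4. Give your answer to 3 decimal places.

X ~ Binomial(9, 0.90); P(X ≥ 5) = Σ C(9,k) p^k (1−p)^(9−k) over k:
  k=5: C(9,5)·0.90^5·0.10^4 = 0.00744
  k=6: C(9,6)·0.90^6·0.10^3 = 0.04464
  k=7: C(9,7)·0.90^7·0.10^2 = 0.17219
  k=8: C(9,8)·0.90^8·0.10^1 = 0.38742
  k=9: C(9,9)·0.90^9·0.10^0 = 0.38742
Total = 0.99911

0.999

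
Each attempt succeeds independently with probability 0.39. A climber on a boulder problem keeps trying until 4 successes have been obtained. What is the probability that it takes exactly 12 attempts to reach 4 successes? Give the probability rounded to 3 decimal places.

0.073

Y = trial on which the fourth success occurs; negative binomial, r=4, p=0.39.
P(Y=12) = C(11,3) · p^4 · (1−p)^8
= 165 · 0.023134 · 0.019171 = 0.07318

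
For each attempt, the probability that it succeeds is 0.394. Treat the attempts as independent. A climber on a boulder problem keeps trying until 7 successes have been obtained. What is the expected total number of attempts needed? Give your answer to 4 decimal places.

Y = total attempts until the seventh success; negative binomial with r=7, p=0.394.
E[Y] = r / p = 7 / 0.394 = 17.766497

17.7665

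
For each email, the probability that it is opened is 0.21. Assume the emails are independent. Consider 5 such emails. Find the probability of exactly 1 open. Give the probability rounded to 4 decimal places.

0.4090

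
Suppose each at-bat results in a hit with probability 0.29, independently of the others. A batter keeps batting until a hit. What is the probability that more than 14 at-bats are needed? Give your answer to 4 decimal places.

Y = number of at-bats to the first success; geometric, p = 0.29.
P(Y > 14) = P(first 14 all fail) = (1−p)^14 = 0.008272

0.0083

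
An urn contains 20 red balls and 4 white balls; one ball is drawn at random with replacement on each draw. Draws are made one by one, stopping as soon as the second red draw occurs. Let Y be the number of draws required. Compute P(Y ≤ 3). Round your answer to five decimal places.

0.92593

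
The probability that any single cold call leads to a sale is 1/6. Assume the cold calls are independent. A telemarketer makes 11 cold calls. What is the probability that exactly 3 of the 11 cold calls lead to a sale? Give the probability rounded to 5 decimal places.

0.17766

X ~ Binomial(n=11, p=0.166667).
P(X=3) = C(11,3) · p^3 · (1−p)^8
= 165 · 0.0046296 · 0.23257 = 0.1776561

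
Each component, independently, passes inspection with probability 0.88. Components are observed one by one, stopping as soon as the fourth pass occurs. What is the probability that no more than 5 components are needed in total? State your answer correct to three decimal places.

0.888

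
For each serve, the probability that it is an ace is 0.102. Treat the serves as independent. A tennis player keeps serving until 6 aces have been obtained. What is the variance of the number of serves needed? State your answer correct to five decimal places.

517.87774

Y = total serves until the sixth success; negative binomial with r=6, p=0.102.
Var(Y) = r(1−p)/p² = 6·0.898 / 0.102² = 517.8777393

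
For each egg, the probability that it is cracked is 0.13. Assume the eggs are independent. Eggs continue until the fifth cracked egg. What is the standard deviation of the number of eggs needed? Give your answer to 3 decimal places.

16.044

Y = total eggs until the fifth success; negative binomial with r=5, p=0.13.
SD(Y) = √[r(1−p)/p²] = √(257.39645) = 16.04358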